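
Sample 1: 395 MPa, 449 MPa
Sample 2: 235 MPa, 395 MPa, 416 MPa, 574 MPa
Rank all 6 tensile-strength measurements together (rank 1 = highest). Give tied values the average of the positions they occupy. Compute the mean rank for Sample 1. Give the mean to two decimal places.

3.25

Sorted (descending): 574, 449, 416, 395, 395, 235
The 2 values of 395 occupy positions 4–5 → average rank (4+5)/2 = 4.5.
Sample 1 values → pooled ranks: 395→4.5, 449→2
Mean rank = (4.5 + 2) / 2 = 3.25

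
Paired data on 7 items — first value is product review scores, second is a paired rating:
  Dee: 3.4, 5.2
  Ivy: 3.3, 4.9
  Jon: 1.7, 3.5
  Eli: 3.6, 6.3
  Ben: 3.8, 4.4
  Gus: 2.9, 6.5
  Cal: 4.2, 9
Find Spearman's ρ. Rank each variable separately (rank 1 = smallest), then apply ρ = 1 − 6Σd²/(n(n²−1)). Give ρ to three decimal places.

Ranks of variable 1: 4, 3, 1, 5, 6, 2, 7
Ranks of variable 2: 4, 3, 1, 5, 2, 6, 7
d = r₁ − r₂: 0, 0, 0, 0, 4, -4, 0
d²: 0, 0, 0, 0, 16, 16, 0; Σd² = 32
ρ = 1 − 6·32/(7·48) = 1 − 192/336 = 0.429

0.429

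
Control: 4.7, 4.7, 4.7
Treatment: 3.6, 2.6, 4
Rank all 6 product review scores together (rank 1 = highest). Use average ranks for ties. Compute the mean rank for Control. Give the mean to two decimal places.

2.00

Sorted (descending): 4.7, 4.7, 4.7, 4, 3.6, 2.6
The 3 values of 4.7 occupy positions 1–3 → average rank 2.
Control values → pooled ranks: 4.7→2, 4.7→2, 4.7→2
Mean rank = (2 + 2 + 2) / 3 = 2.00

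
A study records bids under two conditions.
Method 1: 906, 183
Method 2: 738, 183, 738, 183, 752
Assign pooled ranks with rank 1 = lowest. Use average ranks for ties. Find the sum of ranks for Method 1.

9

Sorted (ascending): 183, 183, 183, 738, 738, 752, 906
The 3 values of 183 occupy positions 1–3 → average rank 2.
The 2 values of 738 occupy positions 4–5 → average rank (4+5)/2 = 4.5.
Method 1 values → pooled ranks: 906→7, 183→2
Rank sum = 7 + 2 = 9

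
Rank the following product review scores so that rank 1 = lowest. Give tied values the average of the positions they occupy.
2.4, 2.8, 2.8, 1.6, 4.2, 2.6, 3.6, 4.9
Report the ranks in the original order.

Sorted (ascending): 1.6, 2.4, 2.6, 2.8, 2.8, 3.6, 4.2, 4.9
The 2 values of 2.8 occupy positions 4–5 → average rank (4+5)/2 = 4.5.

2, 4.5, 4.5, 1, 7, 3, 6, 8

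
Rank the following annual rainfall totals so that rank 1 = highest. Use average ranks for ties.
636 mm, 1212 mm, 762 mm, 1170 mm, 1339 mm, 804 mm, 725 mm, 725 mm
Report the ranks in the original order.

8, 2, 5, 3, 1, 4, 6.5, 6.5

Sorted (descending): 1339, 1212, 1170, 804, 762, 725, 725, 636
The 2 values of 725 occupy positions 6–7 → average rank (6+7)/2 = 6.5.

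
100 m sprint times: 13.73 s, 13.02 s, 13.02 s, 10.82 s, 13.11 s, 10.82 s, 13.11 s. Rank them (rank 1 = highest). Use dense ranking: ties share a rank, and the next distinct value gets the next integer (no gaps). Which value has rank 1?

13.73

Sorted (descending): 13.73, 13.11, 13.11, 13.02, 13.02, 10.82, 10.82
The 2 values of 13.11 share dense rank 2.
The 2 values of 13.02 share dense rank 3.
The 2 values of 10.82 share dense rank 4.
Remaining distinct values take the next consecutive integers.
Rank 1 → value 13.73.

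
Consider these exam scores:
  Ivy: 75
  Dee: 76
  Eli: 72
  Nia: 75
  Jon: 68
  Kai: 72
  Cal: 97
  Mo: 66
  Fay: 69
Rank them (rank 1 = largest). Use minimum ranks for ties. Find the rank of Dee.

2

Sorted (descending): 97, 76, 75, 75, 72, 72, 69, 68, 66
The 2 values of 75 occupy positions 3–4 → each gets rank 3.
The 2 values of 72 occupy positions 5–6 → each gets rank 5.
Dee has value 76 → rank 2.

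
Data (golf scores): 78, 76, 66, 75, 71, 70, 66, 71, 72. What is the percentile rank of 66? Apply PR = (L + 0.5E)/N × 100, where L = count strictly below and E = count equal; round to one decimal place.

N = 9.
Strictly below 66: 0. Equal to 66: 2.
PR = (0 + 0.5·2)/9 × 100 = 11.1

11.1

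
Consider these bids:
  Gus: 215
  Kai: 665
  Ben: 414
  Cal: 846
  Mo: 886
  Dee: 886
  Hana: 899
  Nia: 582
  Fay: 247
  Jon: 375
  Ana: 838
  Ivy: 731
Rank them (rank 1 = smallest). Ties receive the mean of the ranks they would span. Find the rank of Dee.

10.5

Sorted (ascending): 215, 247, 375, 414, 582, 665, 731, 838, 846, 886, 886, 899
The 2 values of 886 occupy positions 10–11 → average rank (10+11)/2 = 10.5.
Dee has value 886 → rank 10.5.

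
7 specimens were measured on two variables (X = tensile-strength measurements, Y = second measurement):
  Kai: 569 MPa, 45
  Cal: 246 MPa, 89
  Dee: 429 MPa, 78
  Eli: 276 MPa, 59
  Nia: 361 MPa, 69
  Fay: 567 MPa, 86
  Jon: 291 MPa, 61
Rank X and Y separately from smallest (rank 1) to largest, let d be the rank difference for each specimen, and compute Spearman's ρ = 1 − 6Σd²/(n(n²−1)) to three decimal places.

-0.286

Ranks of variable 1: 7, 1, 5, 2, 4, 6, 3
Ranks of variable 2: 1, 7, 5, 2, 4, 6, 3
d = r₁ − r₂: 6, -6, 0, 0, 0, 0, 0
d²: 36, 36, 0, 0, 0, 0, 0; Σd² = 72
ρ = 1 − 6·72/(7·48) = 1 − 432/336 = -0.286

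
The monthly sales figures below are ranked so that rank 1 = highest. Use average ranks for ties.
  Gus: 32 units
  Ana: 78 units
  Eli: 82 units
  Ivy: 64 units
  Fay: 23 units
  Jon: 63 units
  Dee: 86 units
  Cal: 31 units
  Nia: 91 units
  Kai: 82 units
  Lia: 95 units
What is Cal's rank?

10

Sorted (descending): 95, 91, 86, 82, 82, 78, 64, 63, 32, 31, 23
The 2 values of 82 occupy positions 4–5 → average rank (4+5)/2 = 4.5.
Cal has value 31 units → rank 10.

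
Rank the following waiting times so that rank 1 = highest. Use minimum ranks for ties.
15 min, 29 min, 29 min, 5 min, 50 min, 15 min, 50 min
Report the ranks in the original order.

5, 3, 3, 7, 1, 5, 1

Sorted (descending): 50, 50, 29, 29, 15, 15, 5
The 2 values of 50 occupy positions 1–2 → each gets rank 1.
The 2 values of 29 occupy positions 3–4 → each gets rank 3.
The 2 values of 15 occupy positions 5–6 → each gets rank 5.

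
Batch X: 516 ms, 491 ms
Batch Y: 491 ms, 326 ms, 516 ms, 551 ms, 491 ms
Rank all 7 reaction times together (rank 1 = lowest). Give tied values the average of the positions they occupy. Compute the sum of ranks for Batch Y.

19.5

Sorted (ascending): 326, 491, 491, 491, 516, 516, 551
The 3 values of 491 occupy positions 2–4 → average rank 3.
The 2 values of 516 occupy positions 5–6 → average rank (5+6)/2 = 5.5.
Batch Y values → pooled ranks: 491→3, 326→1, 516→5.5, 551→7, 491→3
Rank sum = 3 + 1 + 5.5 + 7 + 3 = 19.5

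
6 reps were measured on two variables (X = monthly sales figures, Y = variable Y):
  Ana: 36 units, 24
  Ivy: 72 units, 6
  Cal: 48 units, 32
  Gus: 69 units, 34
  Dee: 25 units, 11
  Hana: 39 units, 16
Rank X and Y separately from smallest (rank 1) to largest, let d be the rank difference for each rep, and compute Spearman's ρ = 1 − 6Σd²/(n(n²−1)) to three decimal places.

0.086

Ranks of variable 1: 2, 6, 4, 5, 1, 3
Ranks of variable 2: 4, 1, 5, 6, 2, 3
d = r₁ − r₂: -2, 5, -1, -1, -1, 0
d²: 4, 25, 1, 1, 1, 0; Σd² = 32
ρ = 1 − 6·32/(6·35) = 1 − 192/210 = 0.086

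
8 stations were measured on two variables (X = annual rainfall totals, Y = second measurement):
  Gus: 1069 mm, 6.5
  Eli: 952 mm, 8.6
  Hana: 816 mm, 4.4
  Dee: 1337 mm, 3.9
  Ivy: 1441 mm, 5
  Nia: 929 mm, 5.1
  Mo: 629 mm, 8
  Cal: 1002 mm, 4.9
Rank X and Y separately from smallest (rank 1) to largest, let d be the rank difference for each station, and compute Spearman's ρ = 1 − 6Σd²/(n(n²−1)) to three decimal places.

-0.333

Ranks of variable 1: 6, 4, 2, 7, 8, 3, 1, 5
Ranks of variable 2: 6, 8, 2, 1, 4, 5, 7, 3
d = r₁ − r₂: 0, -4, 0, 6, 4, -2, -6, 2
d²: 0, 16, 0, 36, 16, 4, 36, 4; Σd² = 112
ρ = 1 − 6·112/(8·63) = 1 − 672/504 = -0.333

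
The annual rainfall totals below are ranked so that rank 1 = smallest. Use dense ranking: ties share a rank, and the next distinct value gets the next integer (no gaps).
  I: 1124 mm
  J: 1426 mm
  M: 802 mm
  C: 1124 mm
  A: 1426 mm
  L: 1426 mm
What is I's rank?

2

Sorted (ascending): 802, 1124, 1124, 1426, 1426, 1426
The 2 values of 1124 share dense rank 2.
The 3 values of 1426 share dense rank 3.
Remaining distinct values take the next consecutive integers.
I has value 1124 mm → rank 2.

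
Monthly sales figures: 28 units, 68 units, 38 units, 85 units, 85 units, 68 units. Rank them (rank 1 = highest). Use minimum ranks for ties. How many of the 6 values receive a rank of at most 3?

4

Sorted (descending): 85, 85, 68, 68, 38, 28
The 2 values of 85 occupy positions 1–2 → each gets rank 1.
The 2 values of 68 occupy positions 3–4 → each gets rank 3.
Ranks ≤ 3: {1, 1, 3, 3} → 4 values.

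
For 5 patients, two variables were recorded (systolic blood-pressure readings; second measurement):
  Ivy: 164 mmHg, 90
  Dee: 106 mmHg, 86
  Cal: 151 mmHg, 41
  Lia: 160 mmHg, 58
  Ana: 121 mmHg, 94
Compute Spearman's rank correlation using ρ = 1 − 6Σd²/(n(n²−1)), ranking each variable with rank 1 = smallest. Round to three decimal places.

-0.100

Ranks of variable 1: 5, 1, 3, 4, 2
Ranks of variable 2: 4, 3, 1, 2, 5
d = r₁ − r₂: 1, -2, 2, 2, -3
d²: 1, 4, 4, 4, 9; Σd² = 22
ρ = 1 − 6·22/(5·24) = 1 − 132/120 = -0.100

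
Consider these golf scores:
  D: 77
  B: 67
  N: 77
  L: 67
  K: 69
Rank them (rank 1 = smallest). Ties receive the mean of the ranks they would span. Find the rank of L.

Sorted (ascending): 67, 67, 69, 77, 77
The 2 values of 67 occupy positions 1–2 → average rank (1+2)/2 = 1.5.
The 2 values of 77 occupy positions 4–5 → average rank (4+5)/2 = 4.5.
L has value 67 → rank 1.5.

1.5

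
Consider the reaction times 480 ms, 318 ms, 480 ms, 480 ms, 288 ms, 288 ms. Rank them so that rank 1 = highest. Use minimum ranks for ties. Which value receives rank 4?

Sorted (descending): 480, 480, 480, 318, 288, 288
The 3 values of 480 occupy positions 1–3 → each gets rank 1.
The 2 values of 288 occupy positions 5–6 → each gets rank 5.
Rank 4 → value 318.

318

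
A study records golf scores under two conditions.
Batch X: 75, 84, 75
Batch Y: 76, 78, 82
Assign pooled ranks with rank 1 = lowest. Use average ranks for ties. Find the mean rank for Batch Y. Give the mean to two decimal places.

4.00

Sorted (ascending): 75, 75, 76, 78, 82, 84
The 2 values of 75 occupy positions 1–2 → average rank (1+2)/2 = 1.5.
Batch Y values → pooled ranks: 76→3, 78→4, 82→5
Mean rank = (3 + 4 + 5) / 3 = 4.00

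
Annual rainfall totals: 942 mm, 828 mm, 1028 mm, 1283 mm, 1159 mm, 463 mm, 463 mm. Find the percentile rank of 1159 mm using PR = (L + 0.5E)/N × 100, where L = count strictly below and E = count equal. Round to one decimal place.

78.6

N = 7.
Strictly below 1159: 5. Equal to 1159: 1.
PR = (5 + 0.5·1)/7 × 100 = 78.6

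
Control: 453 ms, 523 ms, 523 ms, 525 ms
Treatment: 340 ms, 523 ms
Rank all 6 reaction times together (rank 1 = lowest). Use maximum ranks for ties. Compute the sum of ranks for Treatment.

6

Sorted (ascending): 340, 453, 523, 523, 523, 525
The 3 values of 523 occupy positions 3–5 → each gets rank 5.
Treatment values → pooled ranks: 340→1, 523→5
Rank sum = 1 + 5 = 6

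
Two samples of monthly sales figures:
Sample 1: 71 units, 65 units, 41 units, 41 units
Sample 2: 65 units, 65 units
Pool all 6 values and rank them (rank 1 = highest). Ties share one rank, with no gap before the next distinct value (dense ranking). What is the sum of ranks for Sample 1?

Sorted (descending): 71, 65, 65, 65, 41, 41
The 3 values of 65 share dense rank 2.
The 2 values of 41 share dense rank 3.
Remaining distinct values take the next consecutive integers.
Sample 1 values → pooled ranks: 71→1, 65→2, 41→3, 41→3
Rank sum = 1 + 2 + 3 + 3 = 9

9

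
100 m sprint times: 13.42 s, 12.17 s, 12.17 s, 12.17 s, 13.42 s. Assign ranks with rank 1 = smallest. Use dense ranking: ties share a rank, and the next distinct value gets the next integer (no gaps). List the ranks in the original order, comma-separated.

Sorted (ascending): 12.17, 12.17, 12.17, 13.42, 13.42
The 3 values of 12.17 share dense rank 1.
The 2 values of 13.42 share dense rank 2.

2, 1, 1, 1, 2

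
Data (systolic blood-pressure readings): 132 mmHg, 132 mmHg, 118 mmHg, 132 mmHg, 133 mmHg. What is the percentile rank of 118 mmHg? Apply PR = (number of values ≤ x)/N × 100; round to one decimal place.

N = 5.
Strictly below 118: 0. Equal to 118: 1.
PR = 1/5 × 100 = 20.0

20.0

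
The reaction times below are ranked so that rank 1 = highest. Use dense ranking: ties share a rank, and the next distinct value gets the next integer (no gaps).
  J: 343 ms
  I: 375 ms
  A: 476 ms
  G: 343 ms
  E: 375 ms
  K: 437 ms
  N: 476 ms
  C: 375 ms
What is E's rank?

3

Sorted (descending): 476, 476, 437, 375, 375, 375, 343, 343
The 2 values of 476 share dense rank 1.
The 3 values of 375 share dense rank 3.
The 2 values of 343 share dense rank 4.
Remaining distinct values take the next consecutive integers.
E has value 375 ms → rank 3.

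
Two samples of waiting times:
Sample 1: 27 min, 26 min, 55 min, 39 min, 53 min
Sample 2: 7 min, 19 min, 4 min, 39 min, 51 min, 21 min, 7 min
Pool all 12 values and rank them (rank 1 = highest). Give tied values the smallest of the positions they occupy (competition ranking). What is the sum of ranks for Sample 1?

20

Sorted (descending): 55, 53, 51, 39, 39, 27, 26, 21, 19, 7, 7, 4
The 2 values of 39 occupy positions 4–5 → each gets rank 4.
The 2 values of 7 occupy positions 10–11 → each gets rank 10.
Sample 1 values → pooled ranks: 27→6, 26→7, 55→1, 39→4, 53→2
Rank sum = 6 + 7 + 1 + 4 + 2 = 20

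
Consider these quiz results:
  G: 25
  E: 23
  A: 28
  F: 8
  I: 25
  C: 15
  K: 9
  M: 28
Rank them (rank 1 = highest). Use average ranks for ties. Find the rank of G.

3.5

Sorted (descending): 28, 28, 25, 25, 23, 15, 9, 8
The 2 values of 28 occupy positions 1–2 → average rank (1+2)/2 = 1.5.
The 2 values of 25 occupy positions 3–4 → average rank (3+4)/2 = 3.5.
G has value 25 → rank 3.5.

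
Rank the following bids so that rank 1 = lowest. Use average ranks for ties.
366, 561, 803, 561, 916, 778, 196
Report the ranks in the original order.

Sorted (ascending): 196, 366, 561, 561, 778, 803, 916
The 2 values of 561 occupy positions 3–4 → average rank (3+4)/2 = 3.5.

2, 3.5, 6, 3.5, 7, 5, 1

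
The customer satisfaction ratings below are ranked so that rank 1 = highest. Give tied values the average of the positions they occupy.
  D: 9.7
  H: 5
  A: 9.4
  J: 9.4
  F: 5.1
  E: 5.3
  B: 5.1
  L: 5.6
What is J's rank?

2.5

Sorted (descending): 9.7, 9.4, 9.4, 5.6, 5.3, 5.1, 5.1, 5
The 2 values of 9.4 occupy positions 2–3 → average rank (2+3)/2 = 2.5.
The 2 values of 5.1 occupy positions 6–7 → average rank (6+7)/2 = 6.5.
J has value 9.4 → rank 2.5.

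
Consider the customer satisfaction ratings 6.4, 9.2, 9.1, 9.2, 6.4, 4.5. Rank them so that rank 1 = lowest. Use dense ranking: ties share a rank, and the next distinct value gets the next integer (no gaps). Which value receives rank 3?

9.1

Sorted (ascending): 4.5, 6.4, 6.4, 9.1, 9.2, 9.2
The 2 values of 6.4 share dense rank 2.
The 2 values of 9.2 share dense rank 4.
Remaining distinct values take the next consecutive integers.
Rank 3 → value 9.1.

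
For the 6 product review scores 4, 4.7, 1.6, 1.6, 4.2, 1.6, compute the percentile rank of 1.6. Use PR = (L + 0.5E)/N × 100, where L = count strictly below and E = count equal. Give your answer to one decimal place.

N = 6.
Strictly below 1.6: 0. Equal to 1.6: 3.
PR = (0 + 0.5·3)/6 × 100 = 25.0

25.0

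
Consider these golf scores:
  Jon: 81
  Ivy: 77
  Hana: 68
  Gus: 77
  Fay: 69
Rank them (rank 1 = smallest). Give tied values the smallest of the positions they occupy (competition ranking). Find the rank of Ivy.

3

Sorted (ascending): 68, 69, 77, 77, 81
The 2 values of 77 occupy positions 3–4 → each gets rank 3.
Ivy has value 77 → rank 3.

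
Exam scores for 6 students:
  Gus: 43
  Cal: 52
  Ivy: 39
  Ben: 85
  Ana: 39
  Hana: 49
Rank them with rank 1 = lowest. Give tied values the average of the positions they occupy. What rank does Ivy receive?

1.5

Sorted (ascending): 39, 39, 43, 49, 52, 85
The 2 values of 39 occupy positions 1–2 → average rank (1+2)/2 = 1.5.
Ivy has value 39 → rank 1.5.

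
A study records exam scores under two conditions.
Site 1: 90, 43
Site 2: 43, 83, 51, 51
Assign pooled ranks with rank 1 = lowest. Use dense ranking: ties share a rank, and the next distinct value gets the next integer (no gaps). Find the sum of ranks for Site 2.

Sorted (ascending): 43, 43, 51, 51, 83, 90
The 2 values of 43 share dense rank 1.
The 2 values of 51 share dense rank 2.
Remaining distinct values take the next consecutive integers.
Site 2 values → pooled ranks: 43→1, 83→3, 51→2, 51→2
Rank sum = 1 + 3 + 2 + 2 = 8

8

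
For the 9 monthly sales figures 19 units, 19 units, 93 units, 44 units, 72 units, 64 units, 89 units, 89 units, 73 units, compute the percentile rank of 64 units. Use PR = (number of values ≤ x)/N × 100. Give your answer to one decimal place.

N = 9.
Strictly below 64: 3. Equal to 64: 1.
PR = 4/9 × 100 = 44.4

44.4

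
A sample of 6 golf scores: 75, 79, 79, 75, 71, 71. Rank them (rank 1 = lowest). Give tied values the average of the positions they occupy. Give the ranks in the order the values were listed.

3.5, 5.5, 5.5, 3.5, 1.5, 1.5

Sorted (ascending): 71, 71, 75, 75, 79, 79
The 2 values of 71 occupy positions 1–2 → average rank (1+2)/2 = 1.5.
The 2 values of 75 occupy positions 3–4 → average rank (3+4)/2 = 3.5.
The 2 values of 79 occupy positions 5–6 → average rank (5+6)/2 = 5.5.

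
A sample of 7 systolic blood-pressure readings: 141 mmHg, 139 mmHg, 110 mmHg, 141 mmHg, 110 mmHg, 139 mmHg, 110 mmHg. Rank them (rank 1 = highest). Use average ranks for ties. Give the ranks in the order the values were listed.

Sorted (descending): 141, 141, 139, 139, 110, 110, 110
The 2 values of 141 occupy positions 1–2 → average rank (1+2)/2 = 1.5.
The 2 values of 139 occupy positions 3–4 → average rank (3+4)/2 = 3.5.
The 3 values of 110 occupy positions 5–7 → average rank 6.

1.5, 3.5, 6, 1.5, 6, 3.5, 6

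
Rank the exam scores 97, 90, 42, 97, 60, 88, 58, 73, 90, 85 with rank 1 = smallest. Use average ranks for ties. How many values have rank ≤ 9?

Sorted (ascending): 42, 58, 60, 73, 85, 88, 90, 90, 97, 97
The 2 values of 90 occupy positions 7–8 → average rank (7+8)/2 = 7.5.
The 2 values of 97 occupy positions 9–10 → average rank (9+10)/2 = 9.5.
Ranks ≤ 9: {1, 2, 3, 4, 5, 6, 7.5, 7.5} → 8 values.

8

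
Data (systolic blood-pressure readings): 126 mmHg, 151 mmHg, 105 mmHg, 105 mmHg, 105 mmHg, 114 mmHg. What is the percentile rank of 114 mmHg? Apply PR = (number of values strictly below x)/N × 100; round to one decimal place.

N = 6.
Strictly below 114: 3. Equal to 114: 1.
PR = 3/6 × 100 = 50.0

50.0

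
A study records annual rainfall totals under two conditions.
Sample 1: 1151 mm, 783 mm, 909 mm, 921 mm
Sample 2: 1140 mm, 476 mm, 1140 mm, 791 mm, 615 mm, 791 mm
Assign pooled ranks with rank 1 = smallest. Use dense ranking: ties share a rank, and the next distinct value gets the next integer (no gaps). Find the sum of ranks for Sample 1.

Sorted (ascending): 476, 615, 783, 791, 791, 909, 921, 1140, 1140, 1151
The 2 values of 791 share dense rank 4.
The 2 values of 1140 share dense rank 7.
Remaining distinct values take the next consecutive integers.
Sample 1 values → pooled ranks: 1151→8, 783→3, 909→5, 921→6
Rank sum = 8 + 3 + 5 + 6 = 22

22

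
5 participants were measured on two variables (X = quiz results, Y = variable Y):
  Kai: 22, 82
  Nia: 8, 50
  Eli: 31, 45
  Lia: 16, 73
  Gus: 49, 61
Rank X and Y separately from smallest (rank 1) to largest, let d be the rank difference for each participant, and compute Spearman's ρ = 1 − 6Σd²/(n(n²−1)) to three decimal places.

-0.100

Ranks of variable 1: 3, 1, 4, 2, 5
Ranks of variable 2: 5, 2, 1, 4, 3
d = r₁ − r₂: -2, -1, 3, -2, 2
d²: 4, 1, 9, 4, 4; Σd² = 22
ρ = 1 − 6·22/(5·24) = 1 − 132/120 = -0.100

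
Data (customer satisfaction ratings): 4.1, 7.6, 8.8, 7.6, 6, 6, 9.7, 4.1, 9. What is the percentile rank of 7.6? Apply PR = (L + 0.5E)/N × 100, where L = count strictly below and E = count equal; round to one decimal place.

55.6

N = 9.
Strictly below 7.6: 4. Equal to 7.6: 2.
PR = (4 + 0.5·2)/9 × 100 = 55.6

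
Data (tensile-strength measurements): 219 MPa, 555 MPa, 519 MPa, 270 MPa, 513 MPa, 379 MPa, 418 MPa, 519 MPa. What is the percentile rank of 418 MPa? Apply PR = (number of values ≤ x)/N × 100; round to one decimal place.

N = 8.
Strictly below 418: 3. Equal to 418: 1.
PR = 4/8 × 100 = 50.0

50.0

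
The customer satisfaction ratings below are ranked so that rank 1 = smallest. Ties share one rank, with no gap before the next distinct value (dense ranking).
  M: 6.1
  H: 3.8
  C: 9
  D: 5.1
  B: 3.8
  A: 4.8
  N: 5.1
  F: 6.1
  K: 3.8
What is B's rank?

Sorted (ascending): 3.8, 3.8, 3.8, 4.8, 5.1, 5.1, 6.1, 6.1, 9
The 3 values of 3.8 share dense rank 1.
The 2 values of 5.1 share dense rank 3.
The 2 values of 6.1 share dense rank 4.
Remaining distinct values take the next consecutive integers.
B has value 3.8 → rank 1.

1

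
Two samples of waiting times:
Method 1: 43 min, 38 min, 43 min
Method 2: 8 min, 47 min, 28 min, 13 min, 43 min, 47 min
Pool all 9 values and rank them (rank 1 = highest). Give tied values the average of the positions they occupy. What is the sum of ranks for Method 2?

31

Sorted (descending): 47, 47, 43, 43, 43, 38, 28, 13, 8
The 2 values of 47 occupy positions 1–2 → average rank (1+2)/2 = 1.5.
The 3 values of 43 occupy positions 3–5 → average rank 4.
Method 2 values → pooled ranks: 8→9, 47→1.5, 28→7, 13→8, 43→4, 47→1.5
Rank sum = 9 + 1.5 + 7 + 8 + 4 + 1.5 = 31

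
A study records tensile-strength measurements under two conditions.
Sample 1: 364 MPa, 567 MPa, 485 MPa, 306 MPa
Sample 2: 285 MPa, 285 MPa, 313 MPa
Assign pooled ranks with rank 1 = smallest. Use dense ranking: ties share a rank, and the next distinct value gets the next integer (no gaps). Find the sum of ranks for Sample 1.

17

Sorted (ascending): 285, 285, 306, 313, 364, 485, 567
The 2 values of 285 share dense rank 1.
Remaining distinct values take the next consecutive integers.
Sample 1 values → pooled ranks: 364→4, 567→6, 485→5, 306→2
Rank sum = 4 + 6 + 5 + 2 = 17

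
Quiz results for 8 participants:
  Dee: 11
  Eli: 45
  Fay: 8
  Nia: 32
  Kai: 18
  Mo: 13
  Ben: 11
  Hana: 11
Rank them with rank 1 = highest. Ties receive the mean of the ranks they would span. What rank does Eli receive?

Sorted (descending): 45, 32, 18, 13, 11, 11, 11, 8
The 3 values of 11 occupy positions 5–7 → average rank 6.
Eli has value 45 → rank 1.

1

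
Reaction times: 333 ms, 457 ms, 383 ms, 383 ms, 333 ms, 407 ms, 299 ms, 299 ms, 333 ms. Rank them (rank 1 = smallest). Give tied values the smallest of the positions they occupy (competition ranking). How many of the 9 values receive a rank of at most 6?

7

Sorted (ascending): 299, 299, 333, 333, 333, 383, 383, 407, 457
The 2 values of 299 occupy positions 1–2 → each gets rank 1.
The 3 values of 333 occupy positions 3–5 → each gets rank 3.
The 2 values of 383 occupy positions 6–7 → each gets rank 6.
Ranks ≤ 6: {1, 1, 3, 3, 3, 6, 6} → 7 values.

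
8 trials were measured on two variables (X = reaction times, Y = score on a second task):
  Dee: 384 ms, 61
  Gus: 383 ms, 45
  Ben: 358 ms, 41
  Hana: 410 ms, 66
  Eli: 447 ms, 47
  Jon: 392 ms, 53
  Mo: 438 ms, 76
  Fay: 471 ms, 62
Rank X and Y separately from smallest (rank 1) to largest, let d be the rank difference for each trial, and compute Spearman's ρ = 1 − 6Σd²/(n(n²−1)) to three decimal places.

0.619

Ranks of variable 1: 3, 2, 1, 5, 7, 4, 6, 8
Ranks of variable 2: 5, 2, 1, 7, 3, 4, 8, 6
d = r₁ − r₂: -2, 0, 0, -2, 4, 0, -2, 2
d²: 4, 0, 0, 4, 16, 0, 4, 4; Σd² = 32
ρ = 1 − 6·32/(8·63) = 1 − 192/504 = 0.619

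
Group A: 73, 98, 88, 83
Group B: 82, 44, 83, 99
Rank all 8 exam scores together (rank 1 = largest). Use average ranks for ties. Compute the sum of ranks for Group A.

Sorted (descending): 99, 98, 88, 83, 83, 82, 73, 44
The 2 values of 83 occupy positions 4–5 → average rank (4+5)/2 = 4.5.
Group A values → pooled ranks: 73→7, 98→2, 88→3, 83→4.5
Rank sum = 7 + 2 + 3 + 4.5 = 16.5

16.5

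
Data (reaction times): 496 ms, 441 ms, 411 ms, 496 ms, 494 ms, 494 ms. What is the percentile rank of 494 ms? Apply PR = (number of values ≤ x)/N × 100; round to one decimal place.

N = 6.
Strictly below 494: 2. Equal to 494: 2.
PR = 4/6 × 100 = 66.7

66.7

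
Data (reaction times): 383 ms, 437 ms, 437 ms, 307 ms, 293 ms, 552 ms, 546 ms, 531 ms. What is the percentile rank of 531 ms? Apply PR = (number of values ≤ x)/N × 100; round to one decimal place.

75.0

N = 8.
Strictly below 531: 5. Equal to 531: 1.
PR = 6/8 × 100 = 75.0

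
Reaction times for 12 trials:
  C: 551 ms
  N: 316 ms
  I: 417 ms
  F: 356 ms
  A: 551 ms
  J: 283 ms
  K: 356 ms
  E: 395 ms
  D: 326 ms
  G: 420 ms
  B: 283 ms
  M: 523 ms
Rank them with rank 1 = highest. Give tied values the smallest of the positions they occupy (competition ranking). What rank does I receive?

Sorted (descending): 551, 551, 523, 420, 417, 395, 356, 356, 326, 316, 283, 283
The 2 values of 551 occupy positions 1–2 → each gets rank 1.
The 2 values of 356 occupy positions 7–8 → each gets rank 7.
The 2 values of 283 occupy positions 11–12 → each gets rank 11.
I has value 417 ms → rank 5.

5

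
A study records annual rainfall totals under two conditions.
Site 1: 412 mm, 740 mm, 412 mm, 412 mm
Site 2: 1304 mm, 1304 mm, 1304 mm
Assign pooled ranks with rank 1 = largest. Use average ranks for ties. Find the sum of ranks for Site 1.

Sorted (descending): 1304, 1304, 1304, 740, 412, 412, 412
The 3 values of 1304 occupy positions 1–3 → average rank 2.
The 3 values of 412 occupy positions 5–7 → average rank 6.
Site 1 values → pooled ranks: 412→6, 740→4, 412→6, 412→6
Rank sum = 6 + 4 + 6 + 6 = 22

22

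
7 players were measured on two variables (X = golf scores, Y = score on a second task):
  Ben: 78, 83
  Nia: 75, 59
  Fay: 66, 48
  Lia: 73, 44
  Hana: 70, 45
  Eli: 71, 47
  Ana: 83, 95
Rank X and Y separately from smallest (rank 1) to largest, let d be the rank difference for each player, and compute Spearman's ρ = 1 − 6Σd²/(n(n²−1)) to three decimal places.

Ranks of variable 1: 6, 5, 1, 4, 2, 3, 7
Ranks of variable 2: 6, 5, 4, 1, 2, 3, 7
d = r₁ − r₂: 0, 0, -3, 3, 0, 0, 0
d²: 0, 0, 9, 9, 0, 0, 0; Σd² = 18
ρ = 1 − 6·18/(7·48) = 1 − 108/336 = 0.679

0.679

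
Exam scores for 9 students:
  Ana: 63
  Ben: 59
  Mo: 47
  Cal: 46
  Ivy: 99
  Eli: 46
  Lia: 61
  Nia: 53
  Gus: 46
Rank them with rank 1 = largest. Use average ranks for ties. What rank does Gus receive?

8

Sorted (descending): 99, 63, 61, 59, 53, 47, 46, 46, 46
The 3 values of 46 occupy positions 7–9 → average rank 8.
Gus has value 46 → rank 8.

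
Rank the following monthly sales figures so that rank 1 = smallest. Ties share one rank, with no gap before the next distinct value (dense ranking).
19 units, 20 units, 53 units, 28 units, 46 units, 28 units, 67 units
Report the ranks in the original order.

Sorted (ascending): 19, 20, 28, 28, 46, 53, 67
The 2 values of 28 share dense rank 3.
Remaining distinct values take the next consecutive integers.

1, 2, 5, 3, 4, 3, 6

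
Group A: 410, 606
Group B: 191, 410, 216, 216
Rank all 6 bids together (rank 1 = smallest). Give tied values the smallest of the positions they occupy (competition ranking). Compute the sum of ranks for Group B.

Sorted (ascending): 191, 216, 216, 410, 410, 606
The 2 values of 216 occupy positions 2–3 → each gets rank 2.
The 2 values of 410 occupy positions 4–5 → each gets rank 4.
Group B values → pooled ranks: 191→1, 410→4, 216→2, 216→2
Rank sum = 1 + 4 + 2 + 2 = 9

9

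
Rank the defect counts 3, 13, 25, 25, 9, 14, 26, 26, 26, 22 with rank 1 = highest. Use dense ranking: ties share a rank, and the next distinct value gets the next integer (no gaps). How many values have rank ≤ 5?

Sorted (descending): 26, 26, 26, 25, 25, 22, 14, 13, 9, 3
The 3 values of 26 share dense rank 1.
The 2 values of 25 share dense rank 2.
Remaining distinct values take the next consecutive integers.
Ranks ≤ 5: {1, 1, 1, 2, 2, 3, 4, 5} → 8 values.

8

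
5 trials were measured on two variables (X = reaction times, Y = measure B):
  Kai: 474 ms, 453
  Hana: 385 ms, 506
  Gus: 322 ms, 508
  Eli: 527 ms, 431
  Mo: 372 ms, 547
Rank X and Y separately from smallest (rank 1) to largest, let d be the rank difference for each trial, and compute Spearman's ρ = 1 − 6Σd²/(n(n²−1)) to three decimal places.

Ranks of variable 1: 4, 3, 1, 5, 2
Ranks of variable 2: 2, 3, 4, 1, 5
d = r₁ − r₂: 2, 0, -3, 4, -3
d²: 4, 0, 9, 16, 9; Σd² = 38
ρ = 1 − 6·38/(5·24) = 1 − 228/120 = -0.900

-0.900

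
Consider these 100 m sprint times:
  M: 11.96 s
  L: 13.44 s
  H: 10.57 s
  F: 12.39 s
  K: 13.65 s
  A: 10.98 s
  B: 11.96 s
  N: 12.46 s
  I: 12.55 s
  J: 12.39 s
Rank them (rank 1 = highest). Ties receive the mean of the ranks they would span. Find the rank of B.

7.5

Sorted (descending): 13.65, 13.44, 12.55, 12.46, 12.39, 12.39, 11.96, 11.96, 10.98, 10.57
The 2 values of 12.39 occupy positions 5–6 → average rank (5+6)/2 = 5.5.
The 2 values of 11.96 occupy positions 7–8 → average rank (7+8)/2 = 7.5.
B has value 11.96 s → rank 7.5.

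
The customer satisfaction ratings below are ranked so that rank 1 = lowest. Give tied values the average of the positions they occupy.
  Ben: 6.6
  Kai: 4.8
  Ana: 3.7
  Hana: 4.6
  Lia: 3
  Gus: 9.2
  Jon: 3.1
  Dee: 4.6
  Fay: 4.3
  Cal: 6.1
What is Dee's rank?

Sorted (ascending): 3, 3.1, 3.7, 4.3, 4.6, 4.6, 4.8, 6.1, 6.6, 9.2
The 2 values of 4.6 occupy positions 5–6 → average rank (5+6)/2 = 5.5.
Dee has value 4.6 → rank 5.5.

5.5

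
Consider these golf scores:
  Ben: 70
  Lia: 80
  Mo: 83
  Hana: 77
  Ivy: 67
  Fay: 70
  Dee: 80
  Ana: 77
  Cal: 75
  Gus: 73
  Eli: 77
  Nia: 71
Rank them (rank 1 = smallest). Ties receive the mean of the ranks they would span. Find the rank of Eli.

8

Sorted (ascending): 67, 70, 70, 71, 73, 75, 77, 77, 77, 80, 80, 83
The 2 values of 70 occupy positions 2–3 → average rank (2+3)/2 = 2.5.
The 3 values of 77 occupy positions 7–9 → average rank 8.
The 2 values of 80 occupy positions 10–11 → average rank (10+11)/2 = 10.5.
Eli has value 77 → rank 8.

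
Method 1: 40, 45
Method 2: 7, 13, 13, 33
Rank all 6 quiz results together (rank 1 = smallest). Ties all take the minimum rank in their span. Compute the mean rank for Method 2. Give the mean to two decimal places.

Sorted (ascending): 7, 13, 13, 33, 40, 45
The 2 values of 13 occupy positions 2–3 → each gets rank 2.
Method 2 values → pooled ranks: 7→1, 13→2, 13→2, 33→4
Mean rank = (1 + 2 + 2 + 4) / 4 = 2.25

2.25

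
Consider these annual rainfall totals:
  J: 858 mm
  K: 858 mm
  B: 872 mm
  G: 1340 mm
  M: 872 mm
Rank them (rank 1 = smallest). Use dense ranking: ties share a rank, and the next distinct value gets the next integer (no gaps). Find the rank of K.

Sorted (ascending): 858, 858, 872, 872, 1340
The 2 values of 858 share dense rank 1.
The 2 values of 872 share dense rank 2.
Remaining distinct values take the next consecutive integers.
K has value 858 mm → rank 1.

1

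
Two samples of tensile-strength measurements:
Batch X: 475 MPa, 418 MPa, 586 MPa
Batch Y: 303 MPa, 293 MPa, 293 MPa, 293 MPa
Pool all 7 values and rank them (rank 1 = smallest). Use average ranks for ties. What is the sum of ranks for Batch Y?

10

Sorted (ascending): 293, 293, 293, 303, 418, 475, 586
The 3 values of 293 occupy positions 1–3 → average rank 2.
Batch Y values → pooled ranks: 303→4, 293→2, 293→2, 293→2
Rank sum = 4 + 2 + 2 + 2 = 10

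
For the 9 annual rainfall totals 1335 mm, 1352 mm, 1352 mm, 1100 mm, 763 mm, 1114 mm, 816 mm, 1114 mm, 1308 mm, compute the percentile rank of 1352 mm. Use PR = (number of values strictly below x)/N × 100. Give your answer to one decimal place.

77.8

N = 9.
Strictly below 1352: 7. Equal to 1352: 2.
PR = 7/9 × 100 = 77.8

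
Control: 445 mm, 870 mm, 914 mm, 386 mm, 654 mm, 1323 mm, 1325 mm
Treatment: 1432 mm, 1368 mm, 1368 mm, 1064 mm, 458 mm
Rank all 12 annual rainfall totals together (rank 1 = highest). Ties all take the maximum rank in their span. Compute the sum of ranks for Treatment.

23

Sorted (descending): 1432, 1368, 1368, 1325, 1323, 1064, 914, 870, 654, 458, 445, 386
The 2 values of 1368 occupy positions 2–3 → each gets rank 3.
Treatment values → pooled ranks: 1432→1, 1368→3, 1368→3, 1064→6, 458→10
Rank sum = 1 + 3 + 3 + 6 + 10 = 23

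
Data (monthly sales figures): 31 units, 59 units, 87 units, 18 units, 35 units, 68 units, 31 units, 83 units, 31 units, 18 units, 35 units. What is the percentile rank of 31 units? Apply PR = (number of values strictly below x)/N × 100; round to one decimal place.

N = 11.
Strictly below 31: 2. Equal to 31: 3.
PR = 2/11 × 100 = 18.2

18.2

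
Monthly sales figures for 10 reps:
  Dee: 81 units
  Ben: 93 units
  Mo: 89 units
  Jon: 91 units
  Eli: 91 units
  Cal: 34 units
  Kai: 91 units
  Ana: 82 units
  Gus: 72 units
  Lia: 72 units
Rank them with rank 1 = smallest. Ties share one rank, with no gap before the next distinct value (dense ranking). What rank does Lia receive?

Sorted (ascending): 34, 72, 72, 81, 82, 89, 91, 91, 91, 93
The 2 values of 72 share dense rank 2.
The 3 values of 91 share dense rank 6.
Remaining distinct values take the next consecutive integers.
Lia has value 72 units → rank 2.

2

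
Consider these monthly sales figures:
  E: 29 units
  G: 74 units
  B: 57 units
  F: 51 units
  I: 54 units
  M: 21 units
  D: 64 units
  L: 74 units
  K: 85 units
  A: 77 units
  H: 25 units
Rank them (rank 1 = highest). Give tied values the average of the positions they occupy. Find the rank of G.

3.5

Sorted (descending): 85, 77, 74, 74, 64, 57, 54, 51, 29, 25, 21
The 2 values of 74 occupy positions 3–4 → average rank (3+4)/2 = 3.5.
G has value 74 units → rank 3.5.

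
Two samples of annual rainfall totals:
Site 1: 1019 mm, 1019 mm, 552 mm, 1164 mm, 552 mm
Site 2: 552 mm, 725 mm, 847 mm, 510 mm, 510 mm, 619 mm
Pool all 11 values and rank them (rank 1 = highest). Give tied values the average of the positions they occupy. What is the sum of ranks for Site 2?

44

Sorted (descending): 1164, 1019, 1019, 847, 725, 619, 552, 552, 552, 510, 510
The 2 values of 1019 occupy positions 2–3 → average rank (2+3)/2 = 2.5.
The 3 values of 552 occupy positions 7–9 → average rank 8.
The 2 values of 510 occupy positions 10–11 → average rank (10+11)/2 = 10.5.
Site 2 values → pooled ranks: 552→8, 725→5, 847→4, 510→10.5, 510→10.5, 619→6
Rank sum = 8 + 5 + 4 + 10.5 + 10.5 + 6 = 44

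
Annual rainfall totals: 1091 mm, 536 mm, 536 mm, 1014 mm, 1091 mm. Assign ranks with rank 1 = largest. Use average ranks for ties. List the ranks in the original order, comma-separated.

1.5, 4.5, 4.5, 3, 1.5

Sorted (descending): 1091, 1091, 1014, 536, 536
The 2 values of 1091 occupy positions 1–2 → average rank (1+2)/2 = 1.5.
The 2 values of 536 occupy positions 4–5 → average rank (4+5)/2 = 4.5.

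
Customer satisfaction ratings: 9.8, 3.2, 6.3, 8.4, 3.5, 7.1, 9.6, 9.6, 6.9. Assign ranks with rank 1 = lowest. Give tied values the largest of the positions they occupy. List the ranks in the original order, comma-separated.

9, 1, 3, 6, 2, 5, 8, 8, 4

Sorted (ascending): 3.2, 3.5, 6.3, 6.9, 7.1, 8.4, 9.6, 9.6, 9.8
The 2 values of 9.6 occupy positions 7–8 → each gets rank 8.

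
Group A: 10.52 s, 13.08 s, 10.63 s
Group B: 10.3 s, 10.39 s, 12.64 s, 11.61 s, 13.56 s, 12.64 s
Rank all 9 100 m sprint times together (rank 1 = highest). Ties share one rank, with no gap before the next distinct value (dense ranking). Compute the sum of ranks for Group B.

26

Sorted (descending): 13.56, 13.08, 12.64, 12.64, 11.61, 10.63, 10.52, 10.39, 10.3
The 2 values of 12.64 share dense rank 3.
Remaining distinct values take the next consecutive integers.
Group B values → pooled ranks: 10.3→8, 10.39→7, 12.64→3, 11.61→4, 13.56→1, 12.64→3
Rank sum = 8 + 7 + 3 + 4 + 1 + 3 = 26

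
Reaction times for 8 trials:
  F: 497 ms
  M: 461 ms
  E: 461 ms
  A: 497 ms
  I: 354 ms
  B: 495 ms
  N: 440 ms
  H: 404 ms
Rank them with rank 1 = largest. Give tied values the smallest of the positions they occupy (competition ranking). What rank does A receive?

1

Sorted (descending): 497, 497, 495, 461, 461, 440, 404, 354
The 2 values of 497 occupy positions 1–2 → each gets rank 1.
The 2 values of 461 occupy positions 4–5 → each gets rank 4.
A has value 497 ms → rank 1.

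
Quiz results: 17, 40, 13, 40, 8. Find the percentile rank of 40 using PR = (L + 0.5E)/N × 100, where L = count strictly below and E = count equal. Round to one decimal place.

80.0

N = 5.
Strictly below 40: 3. Equal to 40: 2.
PR = (3 + 0.5·2)/5 × 100 = 80.0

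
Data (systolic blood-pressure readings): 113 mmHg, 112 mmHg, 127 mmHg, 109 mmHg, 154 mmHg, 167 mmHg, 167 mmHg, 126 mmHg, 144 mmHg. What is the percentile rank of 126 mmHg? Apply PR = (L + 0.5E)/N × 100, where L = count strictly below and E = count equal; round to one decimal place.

38.9

N = 9.
Strictly below 126: 3. Equal to 126: 1.
PR = (3 + 0.5·1)/9 × 100 = 38.9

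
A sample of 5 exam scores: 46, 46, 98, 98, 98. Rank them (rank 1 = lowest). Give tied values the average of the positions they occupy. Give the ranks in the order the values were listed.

Sorted (ascending): 46, 46, 98, 98, 98
The 2 values of 46 occupy positions 1–2 → average rank (1+2)/2 = 1.5.
The 3 values of 98 occupy positions 3–5 → average rank 4.

1.5, 1.5, 4, 4, 4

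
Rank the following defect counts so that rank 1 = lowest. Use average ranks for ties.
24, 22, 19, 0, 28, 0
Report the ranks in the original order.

Sorted (ascending): 0, 0, 19, 22, 24, 28
The 2 values of 0 occupy positions 1–2 → average rank (1+2)/2 = 1.5.

5, 4, 3, 1.5, 6, 1.5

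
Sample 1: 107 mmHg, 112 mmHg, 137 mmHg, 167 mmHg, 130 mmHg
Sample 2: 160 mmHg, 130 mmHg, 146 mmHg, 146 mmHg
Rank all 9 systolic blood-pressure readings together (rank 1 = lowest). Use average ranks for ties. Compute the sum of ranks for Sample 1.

Sorted (ascending): 107, 112, 130, 130, 137, 146, 146, 160, 167
The 2 values of 130 occupy positions 3–4 → average rank (3+4)/2 = 3.5.
The 2 values of 146 occupy positions 6–7 → average rank (6+7)/2 = 6.5.
Sample 1 values → pooled ranks: 107→1, 112→2, 137→5, 167→9, 130→3.5
Rank sum = 1 + 2 + 5 + 9 + 3.5 = 20.5

20.5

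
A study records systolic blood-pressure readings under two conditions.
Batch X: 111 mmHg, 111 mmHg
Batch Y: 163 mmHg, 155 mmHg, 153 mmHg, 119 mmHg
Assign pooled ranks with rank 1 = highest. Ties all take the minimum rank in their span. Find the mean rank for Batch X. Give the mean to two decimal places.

5.00

Sorted (descending): 163, 155, 153, 119, 111, 111
The 2 values of 111 occupy positions 5–6 → each gets rank 5.
Batch X values → pooled ranks: 111→5, 111→5
Mean rank = (5 + 5) / 2 = 5.00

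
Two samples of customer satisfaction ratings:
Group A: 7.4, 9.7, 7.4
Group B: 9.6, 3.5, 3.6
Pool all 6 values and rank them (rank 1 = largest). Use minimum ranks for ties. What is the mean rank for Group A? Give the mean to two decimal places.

Sorted (descending): 9.7, 9.6, 7.4, 7.4, 3.6, 3.5
The 2 values of 7.4 occupy positions 3–4 → each gets rank 3.
Group A values → pooled ranks: 7.4→3, 9.7→1, 7.4→3
Mean rank = (3 + 1 + 3) / 3 = 2.33

2.33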